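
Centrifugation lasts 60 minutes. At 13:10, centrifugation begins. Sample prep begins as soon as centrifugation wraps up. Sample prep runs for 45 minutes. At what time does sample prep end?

Centrifugation ends at 13:10 + 60 min = 14:10.
So sample prep starts at 14:10.
Sample prep ends at 14:10 + 45 min = 14:55.

14:55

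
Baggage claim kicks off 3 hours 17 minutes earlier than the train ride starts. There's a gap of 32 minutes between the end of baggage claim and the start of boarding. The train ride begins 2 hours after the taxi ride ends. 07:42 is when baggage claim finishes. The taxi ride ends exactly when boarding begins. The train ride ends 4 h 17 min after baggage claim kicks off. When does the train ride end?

11:14

Boarding starts at 07:42 + 32 min = 08:14.
So the taxi ride ends at 08:14.
The train ride starts at 08:14 + 120 min = 10:14.
Baggage claim starts at 10:14 − 197 min = 06:57.
The train ride ends at 06:57 + 257 min = 11:14.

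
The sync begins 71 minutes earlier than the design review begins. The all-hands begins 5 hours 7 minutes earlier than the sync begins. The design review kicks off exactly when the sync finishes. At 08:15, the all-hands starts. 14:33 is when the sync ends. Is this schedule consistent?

Yes

The design review starts at 14:33.
The sync starts at 14:33 − 71 min = 13:22.
The all-hands starts at 13:22 − 307 min = 08:15.
That matches the stated 08:15, so the schedule is consistent.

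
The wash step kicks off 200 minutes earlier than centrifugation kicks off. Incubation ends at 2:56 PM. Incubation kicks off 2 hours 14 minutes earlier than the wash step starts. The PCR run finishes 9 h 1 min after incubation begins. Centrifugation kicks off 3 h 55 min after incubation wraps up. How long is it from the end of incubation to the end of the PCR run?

Centrifugation starts at 2:56 PM + 235 min = 6:51 PM.
The wash step starts at 6:51 PM − 200 min = 3:31 PM.
Incubation starts at 3:31 PM − 134 min = 1:17 PM.
The PCR run ends at 1:17 PM + 541 min = 10:18 PM.
From 2:56 PM to 10:18 PM is 442 minutes.

442 minutes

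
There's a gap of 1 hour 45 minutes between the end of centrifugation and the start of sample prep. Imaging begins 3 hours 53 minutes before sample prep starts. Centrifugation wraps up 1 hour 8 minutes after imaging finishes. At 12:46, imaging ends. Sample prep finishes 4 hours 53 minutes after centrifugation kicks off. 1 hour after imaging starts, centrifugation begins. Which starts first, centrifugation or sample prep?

centrifugation

Centrifugation ends at 12:46 + 68 min = 13:54.
Sample prep starts at 13:54 + 105 min = 15:39.
Imaging starts at 15:39 − 233 min = 11:46.
Centrifugation starts at 11:46 + 60 min = 12:46.
Centrifugation starts at 12:46 and sample prep starts at 15:39, so centrifugation is first.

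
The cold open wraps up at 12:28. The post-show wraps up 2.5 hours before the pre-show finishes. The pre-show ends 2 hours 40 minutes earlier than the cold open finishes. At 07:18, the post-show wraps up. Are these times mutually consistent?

The pre-show ends at 12:28 − 160 min = 09:48.
The post-show ends at 09:48 − 150 min = 07:18.
That matches the stated 07:18, so the schedule is consistent.

Yes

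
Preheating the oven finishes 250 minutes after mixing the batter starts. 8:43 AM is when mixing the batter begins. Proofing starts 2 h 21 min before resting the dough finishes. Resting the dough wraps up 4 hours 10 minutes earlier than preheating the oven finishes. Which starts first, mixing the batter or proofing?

proofing

Preheating the oven ends at 8:43 AM + 250 min = 12:53 PM.
Resting the dough ends at 12:53 PM − 250 min = 8:43 AM.
Proofing starts at 8:43 AM − 141 min = 6:22 AM.
Mixing the batter starts at 8:43 AM and proofing starts at 6:22 AM, so proofing is first.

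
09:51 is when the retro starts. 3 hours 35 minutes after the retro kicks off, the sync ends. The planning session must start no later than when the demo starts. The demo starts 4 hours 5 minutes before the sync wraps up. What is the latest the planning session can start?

The sync ends at 09:51 + 215 min = 13:26.
The demo starts at 13:26 − 245 min = 09:21.
The planning session is bounded by the demo, so the latest it can start is 09:21.

09:21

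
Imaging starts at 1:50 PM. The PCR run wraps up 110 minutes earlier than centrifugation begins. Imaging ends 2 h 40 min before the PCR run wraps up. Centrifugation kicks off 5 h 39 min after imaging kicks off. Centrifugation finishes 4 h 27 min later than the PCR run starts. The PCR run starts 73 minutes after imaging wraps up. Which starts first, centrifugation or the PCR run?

the PCR run

Centrifugation starts at 1:50 PM + 339 min = 7:29 PM.
The PCR run ends at 7:29 PM − 110 min = 5:39 PM.
Imaging ends at 5:39 PM − 160 min = 2:59 PM.
The PCR run starts at 2:59 PM + 73 min = 4:12 PM.
Centrifugation starts at 7:29 PM and the PCR run starts at 4:12 PM, so the PCR run is first.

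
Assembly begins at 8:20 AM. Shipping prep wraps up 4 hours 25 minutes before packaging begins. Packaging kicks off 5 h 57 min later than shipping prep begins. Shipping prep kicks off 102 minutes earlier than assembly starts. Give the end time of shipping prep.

8:10 AM

Shipping prep starts at 8:20 AM − 102 min = 6:38 AM.
Packaging starts at 6:38 AM + 357 min = 12:35 PM.
Shipping prep ends at 12:35 PM − 265 min = 8:10 AM.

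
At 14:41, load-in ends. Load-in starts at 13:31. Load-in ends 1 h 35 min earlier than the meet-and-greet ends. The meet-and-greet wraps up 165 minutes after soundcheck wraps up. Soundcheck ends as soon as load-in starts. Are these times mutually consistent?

Soundcheck ends at 13:31.
The meet-and-greet ends at 13:31 + 165 min = 16:16.
Load-in ends at 16:16 − 95 min = 14:41.
That matches the stated 14:41, so the schedule is consistent.

Yes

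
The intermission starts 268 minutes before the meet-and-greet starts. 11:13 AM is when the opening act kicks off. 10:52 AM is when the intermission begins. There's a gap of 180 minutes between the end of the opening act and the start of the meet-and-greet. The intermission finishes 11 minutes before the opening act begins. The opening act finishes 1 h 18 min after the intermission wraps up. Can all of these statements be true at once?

Yes

The intermission ends at 11:13 AM − 11 min = 11:02 AM.
The opening act ends at 11:02 AM + 78 min = 12:20 PM.
The meet-and-greet starts at 12:20 PM + 180 min = 3:20 PM.
The intermission starts at 3:20 PM − 268 min = 10:52 AM.
That matches the stated 10:52 AM, so the schedule is consistent.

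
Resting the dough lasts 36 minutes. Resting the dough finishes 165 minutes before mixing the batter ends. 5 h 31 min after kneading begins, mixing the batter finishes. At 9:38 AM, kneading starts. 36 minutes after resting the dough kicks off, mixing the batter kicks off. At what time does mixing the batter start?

Mixing the batter ends at 9:38 AM + 331 min = 3:09 PM.
Resting the dough ends at 3:09 PM − 165 min = 12:24 PM.
Resting the dough starts at 12:24 PM − 36 min = 11:48 AM.
Mixing the batter starts at 11:48 AM + 36 min = 12:24 PM.

12:24 PM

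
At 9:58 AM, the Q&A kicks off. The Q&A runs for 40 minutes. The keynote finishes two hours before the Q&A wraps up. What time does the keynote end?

The Q&A ends at 9:58 AM + 40 min = 10:38 AM.
The keynote ends at 10:38 AM − 120 min = 8:38 AM.

8:38 AM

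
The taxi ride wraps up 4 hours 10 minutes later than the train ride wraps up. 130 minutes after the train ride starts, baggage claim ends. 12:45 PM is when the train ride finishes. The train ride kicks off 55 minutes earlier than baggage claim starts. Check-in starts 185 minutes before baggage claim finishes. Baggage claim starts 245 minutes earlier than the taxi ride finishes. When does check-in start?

11:00 AM

The taxi ride ends at 12:45 PM + 250 min = 4:55 PM.
Baggage claim starts at 4:55 PM − 245 min = 12:50 PM.
The train ride starts at 12:50 PM − 55 min = 11:55 AM.
Baggage claim ends at 11:55 AM + 130 min = 2:05 PM.
Check-in starts at 2:05 PM − 185 min = 11:00 AM.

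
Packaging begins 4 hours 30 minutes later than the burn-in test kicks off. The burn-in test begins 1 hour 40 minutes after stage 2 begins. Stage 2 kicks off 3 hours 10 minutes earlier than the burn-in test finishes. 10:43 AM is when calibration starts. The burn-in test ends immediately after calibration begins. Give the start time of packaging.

1:43 PM

The burn-in test ends at 10:43 AM.
Stage 2 starts at 10:43 AM − 190 min = 7:33 AM.
The burn-in test starts at 7:33 AM + 100 min = 9:13 AM.
Packaging starts at 9:13 AM + 270 min = 1:43 PM.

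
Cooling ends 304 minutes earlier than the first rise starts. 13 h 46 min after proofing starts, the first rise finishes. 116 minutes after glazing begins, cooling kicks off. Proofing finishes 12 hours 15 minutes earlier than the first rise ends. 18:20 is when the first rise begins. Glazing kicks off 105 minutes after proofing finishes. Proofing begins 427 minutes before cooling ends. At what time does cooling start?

Cooling ends at 18:20 − 304 min = 13:16.
Proofing starts at 13:16 − 427 min = 06:09.
The first rise ends at 06:09 + 826 min = 19:55.
Proofing ends at 19:55 − 735 min = 07:40.
Glazing starts at 07:40 + 105 min = 09:25.
Cooling starts at 09:25 + 116 min = 11:21.

11:21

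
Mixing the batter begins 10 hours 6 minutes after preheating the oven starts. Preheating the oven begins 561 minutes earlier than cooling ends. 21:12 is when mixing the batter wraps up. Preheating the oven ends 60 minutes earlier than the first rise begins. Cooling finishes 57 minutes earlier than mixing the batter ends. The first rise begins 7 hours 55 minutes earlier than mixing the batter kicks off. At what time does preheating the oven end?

Cooling ends at 21:12 − 57 min = 20:15.
Preheating the oven starts at 20:15 − 561 min = 10:54.
Mixing the batter starts at 10:54 + 606 min = 21:00.
The first rise starts at 21:00 − 475 min = 13:05.
Preheating the oven ends at 13:05 − 60 min = 12:05.

12:05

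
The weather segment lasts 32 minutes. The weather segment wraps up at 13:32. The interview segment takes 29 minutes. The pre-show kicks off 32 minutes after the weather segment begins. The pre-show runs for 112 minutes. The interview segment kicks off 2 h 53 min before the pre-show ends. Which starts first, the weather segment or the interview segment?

The weather segment starts at 13:32 − 32 min = 13:00.
The pre-show starts at 13:00 + 32 min = 13:32.
The pre-show ends at 13:32 + 112 min = 15:24.
The interview segment starts at 15:24 − 173 min = 12:31.
The weather segment starts at 13:00 and the interview segment starts at 12:31, so the interview segment is first.

the interview segment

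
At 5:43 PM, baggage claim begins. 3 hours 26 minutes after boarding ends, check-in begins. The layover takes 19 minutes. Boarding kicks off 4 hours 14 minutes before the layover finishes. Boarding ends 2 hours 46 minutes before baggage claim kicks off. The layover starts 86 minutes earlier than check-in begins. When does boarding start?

1:02 PM

Boarding ends at 5:43 PM − 166 min = 2:57 PM.
Check-in starts at 2:57 PM + 206 min = 6:23 PM.
The layover starts at 6:23 PM − 86 min = 4:57 PM.
The layover ends at 4:57 PM + 19 min = 5:16 PM.
Boarding starts at 5:16 PM − 254 min = 1:02 PM.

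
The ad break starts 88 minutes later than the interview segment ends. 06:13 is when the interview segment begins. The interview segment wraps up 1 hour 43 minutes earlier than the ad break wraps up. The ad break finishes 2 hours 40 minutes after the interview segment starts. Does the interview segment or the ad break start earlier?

The ad break ends at 06:13 + 160 min = 08:53.
The interview segment ends at 08:53 − 103 min = 07:10.
The ad break starts at 07:10 + 88 min = 08:38.
The interview segment starts at 06:13 and the ad break starts at 08:38, so the interview segment is first.

the interview segment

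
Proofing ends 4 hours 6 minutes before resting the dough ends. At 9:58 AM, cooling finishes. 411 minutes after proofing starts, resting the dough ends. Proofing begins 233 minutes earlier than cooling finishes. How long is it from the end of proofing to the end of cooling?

1 hour 8 minutes

Proofing starts at 9:58 AM − 233 min = 6:05 AM.
Resting the dough ends at 6:05 AM + 411 min = 12:56 PM.
Proofing ends at 12:56 PM − 246 min = 8:50 AM.
From 8:50 AM to 9:58 AM is 1 hour 8 minutes.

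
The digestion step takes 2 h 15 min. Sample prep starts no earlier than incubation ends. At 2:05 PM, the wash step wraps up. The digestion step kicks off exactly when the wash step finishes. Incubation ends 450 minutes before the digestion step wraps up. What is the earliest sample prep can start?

The digestion step starts at 2:05 PM.
The digestion step ends at 2:05 PM + 135 min = 4:20 PM.
Incubation ends at 4:20 PM − 450 min = 8:50 AM.
Sample prep is bounded by incubation, so the earliest it can start is 8:50 AM.

8:50 AM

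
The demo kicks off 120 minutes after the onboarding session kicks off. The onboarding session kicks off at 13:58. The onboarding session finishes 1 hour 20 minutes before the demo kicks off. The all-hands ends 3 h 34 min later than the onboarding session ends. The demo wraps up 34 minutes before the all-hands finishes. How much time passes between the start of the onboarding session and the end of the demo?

3 hours 40 minutes

The demo starts at 13:58 + 120 min = 15:58.
The onboarding session ends at 15:58 − 80 min = 14:38.
The all-hands ends at 14:38 + 214 min = 18:12.
The demo ends at 18:12 − 34 min = 17:38.
From 13:58 to 17:38 is 3 hours 40 minutes.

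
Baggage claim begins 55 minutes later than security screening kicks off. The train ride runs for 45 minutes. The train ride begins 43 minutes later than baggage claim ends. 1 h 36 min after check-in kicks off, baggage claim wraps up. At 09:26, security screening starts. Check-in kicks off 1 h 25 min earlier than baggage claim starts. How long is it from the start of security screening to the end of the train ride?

Baggage claim starts at 09:26 + 55 min = 10:21.
Check-in starts at 10:21 − 85 min = 08:56.
Baggage claim ends at 08:56 + 96 min = 10:32.
The train ride starts at 10:32 + 43 min = 11:15.
The train ride ends at 11:15 + 45 min = 12:00.
From 09:26 to 12:00 is 154 minutes.

154 minutes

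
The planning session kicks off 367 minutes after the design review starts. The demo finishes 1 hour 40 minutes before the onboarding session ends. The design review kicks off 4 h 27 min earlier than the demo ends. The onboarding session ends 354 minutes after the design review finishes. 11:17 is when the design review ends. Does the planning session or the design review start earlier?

the design review

The onboarding session ends at 11:17 + 354 min = 17:11.
The demo ends at 17:11 − 100 min = 15:31.
The design review starts at 15:31 − 267 min = 11:04.
The planning session starts at 11:04 + 367 min = 17:11.
The planning session starts at 17:11 and the design review starts at 11:04, so the design review is first.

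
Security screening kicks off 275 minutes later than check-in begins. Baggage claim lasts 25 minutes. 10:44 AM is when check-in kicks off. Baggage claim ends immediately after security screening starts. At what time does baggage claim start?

Security screening starts at 10:44 AM + 275 min = 3:19 PM.
So baggage claim ends at 3:19 PM.
Baggage claim starts at 3:19 PM − 25 min = 2:54 PM.

2:54 PM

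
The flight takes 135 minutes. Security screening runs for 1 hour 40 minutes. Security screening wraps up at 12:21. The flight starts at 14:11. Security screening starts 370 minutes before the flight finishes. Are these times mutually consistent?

The flight ends at 14:11 + 135 min = 16:26.
Security screening starts at 16:26 − 370 min = 10:16.
Security screening ends at 10:16 + 100 min = 11:56.
But security screening is also said to end at 12:21 — a 25-minute conflict.

No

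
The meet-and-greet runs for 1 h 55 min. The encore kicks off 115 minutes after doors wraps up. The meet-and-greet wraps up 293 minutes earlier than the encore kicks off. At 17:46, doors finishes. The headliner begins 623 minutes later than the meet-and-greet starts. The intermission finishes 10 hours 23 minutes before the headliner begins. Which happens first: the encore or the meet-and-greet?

the meet-and-greet

The encore starts at 17:46 + 115 min = 19:41.
The meet-and-greet ends at 19:41 − 293 min = 14:48.
The meet-and-greet starts at 14:48 − 115 min = 12:53.
The encore starts at 19:41 and the meet-and-greet starts at 12:53, so the meet-and-greet is first.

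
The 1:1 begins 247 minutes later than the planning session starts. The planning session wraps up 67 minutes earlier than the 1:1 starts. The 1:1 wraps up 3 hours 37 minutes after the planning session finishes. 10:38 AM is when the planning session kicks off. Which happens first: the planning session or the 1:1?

The 1:1 starts at 10:38 AM + 247 min = 2:45 PM.
The planning session starts at 10:38 AM and the 1:1 starts at 2:45 PM, so the planning session is first.

the planning session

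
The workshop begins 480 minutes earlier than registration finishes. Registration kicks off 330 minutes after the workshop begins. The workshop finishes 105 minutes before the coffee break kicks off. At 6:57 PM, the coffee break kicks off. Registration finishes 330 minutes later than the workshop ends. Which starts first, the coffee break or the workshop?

the workshop

The workshop ends at 6:57 PM − 105 min = 5:12 PM.
Registration ends at 5:12 PM + 330 min = 10:42 PM.
The workshop starts at 10:42 PM − 480 min = 2:42 PM.
The coffee break starts at 6:57 PM and the workshop starts at 2:42 PM, so the workshop is first.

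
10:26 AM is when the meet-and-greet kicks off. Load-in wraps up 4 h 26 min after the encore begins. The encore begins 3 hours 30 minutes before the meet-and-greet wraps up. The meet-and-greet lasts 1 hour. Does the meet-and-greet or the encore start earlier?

The meet-and-greet ends at 10:26 AM + 60 min = 11:26 AM.
The encore starts at 11:26 AM − 210 min = 7:56 AM.
The meet-and-greet starts at 10:26 AM and the encore starts at 7:56 AM, so the encore is first.

the encore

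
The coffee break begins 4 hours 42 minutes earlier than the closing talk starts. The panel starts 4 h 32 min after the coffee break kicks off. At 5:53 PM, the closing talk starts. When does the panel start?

The coffee break starts at 5:53 PM − 282 min = 1:11 PM.
The panel starts at 1:11 PM + 272 min = 5:43 PM.

5:43 PM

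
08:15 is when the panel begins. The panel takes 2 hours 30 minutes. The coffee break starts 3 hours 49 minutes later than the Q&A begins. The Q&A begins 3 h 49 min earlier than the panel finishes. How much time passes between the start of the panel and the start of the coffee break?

2 h 30 min

The panel ends at 08:15 + 150 min = 10:45.
The Q&A starts at 10:45 − 229 min = 06:56.
The coffee break starts at 06:56 + 229 min = 10:45.
From 08:15 to 10:45 is 2 h 30 min.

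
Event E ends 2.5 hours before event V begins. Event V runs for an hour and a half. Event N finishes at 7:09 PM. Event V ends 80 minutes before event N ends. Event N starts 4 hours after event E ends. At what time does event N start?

Event V ends at 7:09 PM − 80 min = 5:49 PM.
Event V starts at 5:49 PM − 90 min = 4:19 PM.
Event E ends at 4:19 PM − 150 min = 1:49 PM.
Event N starts at 1:49 PM + 240 min = 5:49 PM.

5:49 PM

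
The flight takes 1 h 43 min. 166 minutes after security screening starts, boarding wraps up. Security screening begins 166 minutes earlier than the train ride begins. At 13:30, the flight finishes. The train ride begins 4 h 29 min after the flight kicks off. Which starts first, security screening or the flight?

The flight starts at 13:30 − 103 min = 11:47.
The train ride starts at 11:47 + 269 min = 16:16.
Security screening starts at 16:16 − 166 min = 13:30.
Security screening starts at 13:30 and the flight starts at 11:47, so the flight is first.

the flight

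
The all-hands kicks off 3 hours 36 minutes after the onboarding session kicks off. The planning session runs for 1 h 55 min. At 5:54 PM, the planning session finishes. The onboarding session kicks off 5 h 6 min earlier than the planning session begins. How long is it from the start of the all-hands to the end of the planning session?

3 h 25 min

The planning session starts at 5:54 PM − 115 min = 3:59 PM.
The onboarding session starts at 3:59 PM − 306 min = 10:53 AM.
The all-hands starts at 10:53 AM + 216 min = 2:29 PM.
From 2:29 PM to 5:54 PM is 3 h 25 min.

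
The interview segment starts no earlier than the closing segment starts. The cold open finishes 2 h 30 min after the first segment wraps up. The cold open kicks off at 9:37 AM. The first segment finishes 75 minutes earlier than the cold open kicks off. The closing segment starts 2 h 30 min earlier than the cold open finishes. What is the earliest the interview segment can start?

8:22 AM

The first segment ends at 9:37 AM − 75 min = 8:22 AM.
The cold open ends at 8:22 AM + 150 min = 10:52 AM.
The closing segment starts at 10:52 AM − 150 min = 8:22 AM.
The interview segment is bounded by the closing segment, so the earliest it can start is 8:22 AM.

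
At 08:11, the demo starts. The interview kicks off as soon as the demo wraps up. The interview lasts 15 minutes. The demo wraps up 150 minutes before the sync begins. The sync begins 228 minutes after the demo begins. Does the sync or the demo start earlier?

The sync starts at 08:11 + 228 min = 11:59.
The sync starts at 11:59 and the demo starts at 08:11, so the demo is first.

the demo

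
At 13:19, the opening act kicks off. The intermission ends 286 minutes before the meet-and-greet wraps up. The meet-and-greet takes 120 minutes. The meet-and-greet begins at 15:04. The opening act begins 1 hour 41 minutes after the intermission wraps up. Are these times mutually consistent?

No

The meet-and-greet ends at 15:04 + 120 min = 17:04.
The intermission ends at 17:04 − 286 min = 12:18.
The opening act starts at 12:18 + 101 min = 13:59.
But the opening act is also said to start at 13:19 — a 40-minute conflict.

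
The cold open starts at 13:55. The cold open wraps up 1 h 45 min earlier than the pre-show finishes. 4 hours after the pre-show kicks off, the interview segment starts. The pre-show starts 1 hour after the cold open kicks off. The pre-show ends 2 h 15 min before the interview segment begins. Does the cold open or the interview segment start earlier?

The pre-show starts at 13:55 + 60 min = 14:55.
The interview segment starts at 14:55 + 240 min = 18:55.
The cold open starts at 13:55 and the interview segment starts at 18:55, so the cold open is first.

the cold open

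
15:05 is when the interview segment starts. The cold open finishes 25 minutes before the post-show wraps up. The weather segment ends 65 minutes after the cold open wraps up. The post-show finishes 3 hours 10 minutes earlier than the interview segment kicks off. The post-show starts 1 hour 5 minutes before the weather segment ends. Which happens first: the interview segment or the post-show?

the post-show

The post-show ends at 15:05 − 190 min = 11:55.
The cold open ends at 11:55 − 25 min = 11:30.
The weather segment ends at 11:30 + 65 min = 12:35.
The post-show starts at 12:35 − 65 min = 11:30.
The interview segment starts at 15:05 and the post-show starts at 11:30, so the post-show is first.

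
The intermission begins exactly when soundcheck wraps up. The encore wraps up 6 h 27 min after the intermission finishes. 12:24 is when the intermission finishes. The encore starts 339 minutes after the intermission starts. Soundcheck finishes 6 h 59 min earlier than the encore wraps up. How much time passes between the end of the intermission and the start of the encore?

5 h 7 min

The encore ends at 12:24 + 387 min = 18:51.
Soundcheck ends at 18:51 − 419 min = 11:52.
So the intermission starts at 11:52.
The encore starts at 11:52 + 339 min = 17:31.
From 12:24 to 17:31 is 5 h 7 min.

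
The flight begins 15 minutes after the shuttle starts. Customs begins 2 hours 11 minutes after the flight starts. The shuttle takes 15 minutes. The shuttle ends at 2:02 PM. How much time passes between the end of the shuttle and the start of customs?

The shuttle starts at 2:02 PM − 15 min = 1:47 PM.
The flight starts at 1:47 PM + 15 min = 2:02 PM.
Customs starts at 2:02 PM + 131 min = 4:13 PM.
From 2:02 PM to 4:13 PM is 2 h 11 min.

2 h 11 min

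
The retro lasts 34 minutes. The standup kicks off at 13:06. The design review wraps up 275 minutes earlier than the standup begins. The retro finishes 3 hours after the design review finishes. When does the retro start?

10:57

The design review ends at 13:06 − 275 min = 08:31.
The retro ends at 08:31 + 180 min = 11:31.
The retro starts at 11:31 − 34 min = 10:57.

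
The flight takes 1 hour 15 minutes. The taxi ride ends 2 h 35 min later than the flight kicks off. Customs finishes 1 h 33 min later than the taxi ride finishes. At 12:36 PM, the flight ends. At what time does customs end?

The flight starts at 12:36 PM − 75 min = 11:21 AM.
The taxi ride ends at 11:21 AM + 155 min = 1:56 PM.
Customs ends at 1:56 PM + 93 min = 3:29 PM.

3:29 PM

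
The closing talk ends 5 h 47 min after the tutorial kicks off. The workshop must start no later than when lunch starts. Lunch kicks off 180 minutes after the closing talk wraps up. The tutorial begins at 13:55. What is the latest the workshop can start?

The closing talk ends at 13:55 + 347 min = 19:42.
Lunch starts at 19:42 + 180 min = 22:42.
The workshop is bounded by lunch, so the latest it can start is 22:42.

22:42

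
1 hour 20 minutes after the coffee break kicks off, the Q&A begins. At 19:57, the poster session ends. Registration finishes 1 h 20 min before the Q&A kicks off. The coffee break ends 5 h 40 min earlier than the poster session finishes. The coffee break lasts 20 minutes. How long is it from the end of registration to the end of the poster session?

The coffee break ends at 19:57 − 340 min = 14:17.
The coffee break starts at 14:17 − 20 min = 13:57.
The Q&A starts at 13:57 + 80 min = 15:17.
Registration ends at 15:17 − 80 min = 13:57.
From 13:57 to 19:57 is 6 hours.

6 hours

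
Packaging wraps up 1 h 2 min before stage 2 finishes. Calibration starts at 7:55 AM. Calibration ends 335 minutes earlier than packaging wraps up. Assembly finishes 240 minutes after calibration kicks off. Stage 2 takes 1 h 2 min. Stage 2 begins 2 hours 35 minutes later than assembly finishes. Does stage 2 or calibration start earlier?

calibration

Assembly ends at 7:55 AM + 240 min = 11:55 AM.
Stage 2 starts at 11:55 AM + 155 min = 2:30 PM.
Stage 2 starts at 2:30 PM and calibration starts at 7:55 AM, so calibration is first.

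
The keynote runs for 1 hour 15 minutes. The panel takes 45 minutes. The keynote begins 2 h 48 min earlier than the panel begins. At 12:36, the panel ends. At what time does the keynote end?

10:18

The panel starts at 12:36 − 45 min = 11:51.
The keynote starts at 11:51 − 168 min = 09:03.
The keynote ends at 09:03 + 75 min = 10:18.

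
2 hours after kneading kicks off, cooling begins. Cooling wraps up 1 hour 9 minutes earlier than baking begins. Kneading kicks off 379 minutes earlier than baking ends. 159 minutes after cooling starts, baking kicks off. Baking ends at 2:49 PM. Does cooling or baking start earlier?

Kneading starts at 2:49 PM − 379 min = 8:30 AM.
Cooling starts at 8:30 AM + 120 min = 10:30 AM.
Baking starts at 10:30 AM + 159 min = 1:09 PM.
Cooling starts at 10:30 AM and baking starts at 1:09 PM, so cooling is first.

cooling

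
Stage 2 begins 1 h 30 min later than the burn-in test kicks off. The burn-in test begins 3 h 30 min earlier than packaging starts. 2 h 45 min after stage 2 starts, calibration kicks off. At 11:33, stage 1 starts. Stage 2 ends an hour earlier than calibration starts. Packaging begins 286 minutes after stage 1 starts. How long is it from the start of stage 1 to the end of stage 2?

Packaging starts at 11:33 + 286 min = 16:19.
The burn-in test starts at 16:19 − 210 min = 12:49.
Stage 2 starts at 12:49 + 90 min = 14:19.
Calibration starts at 14:19 + 165 min = 17:04.
Stage 2 ends at 17:04 − 60 min = 16:04.
From 11:33 to 16:04 is 4 hours 31 minutes.

4 hours 31 minutes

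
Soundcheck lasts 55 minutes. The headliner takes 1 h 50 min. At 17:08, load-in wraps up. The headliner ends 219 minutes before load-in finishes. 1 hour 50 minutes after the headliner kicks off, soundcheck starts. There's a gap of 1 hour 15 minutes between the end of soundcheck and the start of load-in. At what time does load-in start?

The headliner ends at 17:08 − 219 min = 13:29.
The headliner starts at 13:29 − 110 min = 11:39.
Soundcheck starts at 11:39 + 110 min = 13:29.
Soundcheck ends at 13:29 + 55 min = 14:24.
Load-in starts at 14:24 + 75 min = 15:39.

15:39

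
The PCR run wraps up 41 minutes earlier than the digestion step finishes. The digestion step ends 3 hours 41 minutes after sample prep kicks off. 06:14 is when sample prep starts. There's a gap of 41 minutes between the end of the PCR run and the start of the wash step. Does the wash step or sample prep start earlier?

sample prep

The digestion step ends at 06:14 + 221 min = 09:55.
The PCR run ends at 09:55 − 41 min = 09:14.
The wash step starts at 09:14 + 41 min = 09:55.
The wash step starts at 09:55 and sample prep starts at 06:14, so sample prep is first.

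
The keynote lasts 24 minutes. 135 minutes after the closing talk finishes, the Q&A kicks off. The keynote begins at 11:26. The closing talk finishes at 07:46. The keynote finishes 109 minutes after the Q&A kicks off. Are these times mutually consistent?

The Q&A starts at 07:46 + 135 min = 10:01.
The keynote ends at 10:01 + 109 min = 11:50.
The keynote starts at 11:50 − 24 min = 11:26.
That matches the stated 11:26, so the schedule is consistent.

Yes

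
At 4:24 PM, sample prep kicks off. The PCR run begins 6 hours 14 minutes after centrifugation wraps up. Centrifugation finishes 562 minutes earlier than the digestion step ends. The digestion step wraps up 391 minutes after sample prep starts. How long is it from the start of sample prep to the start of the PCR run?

The digestion step ends at 4:24 PM + 391 min = 10:55 PM.
Centrifugation ends at 10:55 PM − 562 min = 1:33 PM.
The PCR run starts at 1:33 PM + 374 min = 7:47 PM.
From 4:24 PM to 7:47 PM is 3 hours 23 minutes.

3 hours 23 minutes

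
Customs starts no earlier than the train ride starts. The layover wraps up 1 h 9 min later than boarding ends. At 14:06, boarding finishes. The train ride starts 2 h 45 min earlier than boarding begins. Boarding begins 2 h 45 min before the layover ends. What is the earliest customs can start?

09:45

The layover ends at 14:06 + 69 min = 15:15.
Boarding starts at 15:15 − 165 min = 12:30.
The train ride starts at 12:30 − 165 min = 09:45.
Customs is bounded by the train ride, so the earliest it can start is 09:45.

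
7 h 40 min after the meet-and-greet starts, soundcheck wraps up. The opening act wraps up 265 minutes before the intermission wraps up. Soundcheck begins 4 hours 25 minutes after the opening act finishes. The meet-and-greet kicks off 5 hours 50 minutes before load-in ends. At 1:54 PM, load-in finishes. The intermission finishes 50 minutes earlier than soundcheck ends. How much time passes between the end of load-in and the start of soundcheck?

The meet-and-greet starts at 1:54 PM − 350 min = 8:04 AM.
Soundcheck ends at 8:04 AM + 460 min = 3:44 PM.
The intermission ends at 3:44 PM − 50 min = 2:54 PM.
The opening act ends at 2:54 PM − 265 min = 10:29 AM.
Soundcheck starts at 10:29 AM + 265 min = 2:54 PM.
From 1:54 PM to 2:54 PM is 60 minutes.

60 minutes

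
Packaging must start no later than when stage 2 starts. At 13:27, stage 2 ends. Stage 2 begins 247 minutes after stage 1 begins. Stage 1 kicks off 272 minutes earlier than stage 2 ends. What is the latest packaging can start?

Stage 1 starts at 13:27 − 272 min = 08:55.
Stage 2 starts at 08:55 + 247 min = 13:02.
Packaging is bounded by stage 2, so the latest it can start is 13:02.

13:02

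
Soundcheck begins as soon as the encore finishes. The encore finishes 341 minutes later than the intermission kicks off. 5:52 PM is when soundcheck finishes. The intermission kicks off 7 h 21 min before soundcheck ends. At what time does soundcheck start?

4:12 PM

The intermission starts at 5:52 PM − 441 min = 10:31 AM.
The encore ends at 10:31 AM + 341 min = 4:12 PM.
So soundcheck starts at 4:12 PM.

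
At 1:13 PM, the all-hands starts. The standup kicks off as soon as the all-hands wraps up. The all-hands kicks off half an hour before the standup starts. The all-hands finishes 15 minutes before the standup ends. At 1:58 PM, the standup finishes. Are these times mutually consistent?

Yes

The all-hands ends at 1:58 PM − 15 min = 1:43 PM.
So the standup starts at 1:43 PM.
The all-hands starts at 1:43 PM − 30 min = 1:13 PM.
That matches the stated 1:13 PM, so the schedule is consistent.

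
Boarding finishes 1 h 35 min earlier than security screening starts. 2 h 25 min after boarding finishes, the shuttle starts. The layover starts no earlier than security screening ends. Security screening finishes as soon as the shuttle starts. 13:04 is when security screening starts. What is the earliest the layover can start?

Boarding ends at 13:04 − 95 min = 11:29.
The shuttle starts at 11:29 + 145 min = 13:54.
So security screening ends at 13:54.
The layover is bounded by security screening, so the earliest it can start is 13:54.

13:54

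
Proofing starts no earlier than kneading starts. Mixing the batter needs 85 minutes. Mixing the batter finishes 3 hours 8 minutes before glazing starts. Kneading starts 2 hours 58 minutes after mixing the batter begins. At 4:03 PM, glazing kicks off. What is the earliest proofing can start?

Mixing the batter ends at 4:03 PM − 188 min = 12:55 PM.
Mixing the batter starts at 12:55 PM − 85 min = 11:30 AM.
Kneading starts at 11:30 AM + 178 min = 2:28 PM.
Proofing is bounded by kneading, so the earliest it can start is 2:28 PM.

2:28 PM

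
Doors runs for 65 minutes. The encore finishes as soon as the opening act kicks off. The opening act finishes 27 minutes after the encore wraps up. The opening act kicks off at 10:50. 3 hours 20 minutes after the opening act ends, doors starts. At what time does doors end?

The encore ends at 10:50.
The opening act ends at 10:50 + 27 min = 11:17.
Doors starts at 11:17 + 200 min = 14:37.
Doors ends at 14:37 + 65 min = 15:42.

15:42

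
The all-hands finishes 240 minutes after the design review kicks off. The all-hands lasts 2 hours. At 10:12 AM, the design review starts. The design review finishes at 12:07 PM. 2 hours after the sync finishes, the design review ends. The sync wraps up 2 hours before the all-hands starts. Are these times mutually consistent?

The all-hands ends at 10:12 AM + 240 min = 2:12 PM.
The all-hands starts at 2:12 PM − 120 min = 12:12 PM.
The sync ends at 12:12 PM − 120 min = 10:12 AM.
The design review ends at 10:12 AM + 120 min = 12:12 PM.
But the design review is also said to end at 12:07 PM — a 5-minute conflict.

No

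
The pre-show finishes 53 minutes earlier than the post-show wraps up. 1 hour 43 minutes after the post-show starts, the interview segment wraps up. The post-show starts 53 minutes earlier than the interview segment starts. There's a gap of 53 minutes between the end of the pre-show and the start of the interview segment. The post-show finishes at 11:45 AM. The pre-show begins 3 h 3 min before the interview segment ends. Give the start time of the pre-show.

9:32 AM

The pre-show ends at 11:45 AM − 53 min = 10:52 AM.
The interview segment starts at 10:52 AM + 53 min = 11:45 AM.
The post-show starts at 11:45 AM − 53 min = 10:52 AM.
The interview segment ends at 10:52 AM + 103 min = 12:35 PM.
The pre-show starts at 12:35 PM − 183 min = 9:32 AM.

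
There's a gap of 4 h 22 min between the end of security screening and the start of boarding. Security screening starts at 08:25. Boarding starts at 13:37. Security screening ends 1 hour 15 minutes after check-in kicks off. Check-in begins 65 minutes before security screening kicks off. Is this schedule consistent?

Check-in starts at 08:25 − 65 min = 07:20.
Security screening ends at 07:20 + 75 min = 08:35.
Boarding starts at 08:35 + 262 min = 12:57.
But boarding is also said to start at 13:37 — a 40-minute conflict.

No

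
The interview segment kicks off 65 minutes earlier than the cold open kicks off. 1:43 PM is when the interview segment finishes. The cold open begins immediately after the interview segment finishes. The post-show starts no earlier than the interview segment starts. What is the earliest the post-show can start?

The cold open starts at 1:43 PM.
The interview segment starts at 1:43 PM − 65 min = 12:38 PM.
The post-show is bounded by the interview segment, so the earliest it can start is 12:38 PM.

12:38 PM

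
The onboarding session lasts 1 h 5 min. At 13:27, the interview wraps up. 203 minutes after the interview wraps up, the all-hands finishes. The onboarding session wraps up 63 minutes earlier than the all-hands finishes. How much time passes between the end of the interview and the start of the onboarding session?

The all-hands ends at 13:27 + 203 min = 16:50.
The onboarding session ends at 16:50 − 63 min = 15:47.
The onboarding session starts at 15:47 − 65 min = 14:42.
From 13:27 to 14:42 is 75 minutes.

75 minutes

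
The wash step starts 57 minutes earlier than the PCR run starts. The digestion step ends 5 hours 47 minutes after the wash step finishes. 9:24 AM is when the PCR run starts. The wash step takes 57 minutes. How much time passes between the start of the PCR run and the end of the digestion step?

The wash step starts at 9:24 AM − 57 min = 8:27 AM.
The wash step ends at 8:27 AM + 57 min = 9:24 AM.
The digestion step ends at 9:24 AM + 347 min = 3:11 PM.
From 9:24 AM to 3:11 PM is 5 h 47 min.

5 h 47 min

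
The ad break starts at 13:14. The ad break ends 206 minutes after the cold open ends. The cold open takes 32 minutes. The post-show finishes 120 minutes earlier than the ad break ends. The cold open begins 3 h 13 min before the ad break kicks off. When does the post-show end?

The cold open starts at 13:14 − 193 min = 10:01.
The cold open ends at 10:01 + 32 min = 10:33.
The ad break ends at 10:33 + 206 min = 13:59.
The post-show ends at 13:59 − 120 min = 11:59.

11:59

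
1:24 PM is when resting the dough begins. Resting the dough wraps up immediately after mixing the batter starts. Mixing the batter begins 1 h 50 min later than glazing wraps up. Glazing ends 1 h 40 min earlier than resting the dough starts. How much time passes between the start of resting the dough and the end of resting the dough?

Glazing ends at 1:24 PM − 100 min = 11:44 AM.
Mixing the batter starts at 11:44 AM + 110 min = 1:34 PM.
So resting the dough ends at 1:34 PM.
From 1:24 PM to 1:34 PM is 10 minutes.

10 minutes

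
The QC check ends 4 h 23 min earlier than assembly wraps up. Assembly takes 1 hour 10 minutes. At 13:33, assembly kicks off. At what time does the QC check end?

10:20

Assembly ends at 13:33 + 70 min = 14:43.
The QC check ends at 14:43 − 263 min = 10:20.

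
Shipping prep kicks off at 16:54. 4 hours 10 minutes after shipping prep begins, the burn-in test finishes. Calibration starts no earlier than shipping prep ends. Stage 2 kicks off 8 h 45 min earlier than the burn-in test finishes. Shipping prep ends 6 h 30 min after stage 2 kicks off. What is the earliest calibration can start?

18:49

The burn-in test ends at 16:54 + 250 min = 21:04.
Stage 2 starts at 21:04 − 525 min = 12:19.
Shipping prep ends at 12:19 + 390 min = 18:49.
Calibration is bounded by shipping prep, so the earliest it can start is 18:49.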